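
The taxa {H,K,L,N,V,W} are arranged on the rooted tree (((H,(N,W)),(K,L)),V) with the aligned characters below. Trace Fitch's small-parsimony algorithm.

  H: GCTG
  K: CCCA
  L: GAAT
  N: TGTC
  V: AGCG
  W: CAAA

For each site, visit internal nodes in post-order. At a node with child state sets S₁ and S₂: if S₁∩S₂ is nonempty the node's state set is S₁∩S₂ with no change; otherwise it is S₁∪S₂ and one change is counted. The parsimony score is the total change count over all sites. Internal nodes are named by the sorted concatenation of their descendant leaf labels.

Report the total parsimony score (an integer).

site 0, node NW: N={T} ∪ W={C} → {C,T} (+1)
site 0, node HNW: H={G} ∪ NW={C,T} → {C,G,T} (+1)
site 0, node KL: K={C} ∪ L={G} → {C,G} (+1)
site 0, node HKLNW: HNW={C,G,T} ∩ KL={C,G} → {C,G} (+0)
site 0, node HKLNVW: HKLNW={C,G} ∪ V={A} → {A,C,G} (+1)
site 1, node NW: N={G} ∪ W={A} → {A,G} (+1)
site 1, node HNW: H={C} ∪ NW={A,G} → {A,C,G} (+1)
site 1, node KL: K={C} ∪ L={A} → {A,C} (+1)
site 1, node HKLNW: HNW={A,C,G} ∩ KL={A,C} → {A,C} (+0)
site 1, node HKLNVW: HKLNW={A,C} ∪ V={G} → {A,C,G} (+1)
site 2, node NW: N={T} ∪ W={A} → {A,T} (+1)
site 2, node HNW: H={T} ∩ NW={A,T} → {T} (+0)
site 2, node KL: K={C} ∪ L={A} → {A,C} (+1)
site 2, node HKLNW: HNW={T} ∪ KL={A,C} → {A,C,T} (+1)
site 2, node HKLNVW: HKLNW={A,C,T} ∩ V={C} → {C} (+0)
site 3, node NW: N={C} ∪ W={A} → {A,C} (+1)
site 3, node HNW: H={G} ∪ NW={A,C} → {A,C,G} (+1)
site 3, node KL: K={A} ∪ L={T} → {A,T} (+1)
site 3, node HKLNW: HNW={A,C,G} ∩ KL={A,T} → {A} (+0)
site 3, node HKLNVW: HKLNW={A} ∪ V={G} → {A,G} (+1)
per-site changes: [4, 4, 3, 4]; total = 15

15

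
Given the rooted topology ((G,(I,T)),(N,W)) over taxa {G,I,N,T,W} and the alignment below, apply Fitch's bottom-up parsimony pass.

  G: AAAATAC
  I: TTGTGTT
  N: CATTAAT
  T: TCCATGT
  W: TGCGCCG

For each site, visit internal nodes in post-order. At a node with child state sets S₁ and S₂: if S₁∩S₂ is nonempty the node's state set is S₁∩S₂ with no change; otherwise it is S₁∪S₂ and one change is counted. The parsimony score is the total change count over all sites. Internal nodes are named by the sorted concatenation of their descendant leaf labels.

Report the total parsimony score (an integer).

[col 0] IT: children I:{T}, T:{T} ∩→ {T}; cost 0
[col 0] GIT: children G:{A}, IT:{T} ∪→ {A,T}; cost 1
[col 0] NW: children N:{C}, W:{T} ∪→ {C,T}; cost 1
[col 0] GINTW: children GIT:{A,T}, NW:{C,T} ∩→ {T}; cost 0
[col 1] IT: children I:{T}, T:{C} ∪→ {C,T}; cost 1
[col 1] GIT: children G:{A}, IT:{C,T} ∪→ {A,C,T}; cost 1
[col 1] NW: children N:{A}, W:{G} ∪→ {A,G}; cost 1
[col 1] GINTW: children GIT:{A,C,T}, NW:{A,G} ∩→ {A}; cost 0
[col 2] IT: children I:{G}, T:{C} ∪→ {C,G}; cost 1
[col 2] GIT: children G:{A}, IT:{C,G} ∪→ {A,C,G}; cost 1
[col 2] NW: children N:{T}, W:{C} ∪→ {C,T}; cost 1
[col 2] GINTW: children GIT:{A,C,G}, NW:{C,T} ∩→ {C}; cost 0
[col 3] IT: children I:{T}, T:{A} ∪→ {A,T}; cost 1
[col 3] GIT: children G:{A}, IT:{A,T} ∩→ {A}; cost 0
[col 3] NW: children N:{T}, W:{G} ∪→ {G,T}; cost 1
[col 3] GINTW: children GIT:{A}, NW:{G,T} ∪→ {A,G,T}; cost 1
[col 4] IT: children I:{G}, T:{T} ∪→ {G,T}; cost 1
[col 4] GIT: children G:{T}, IT:{G,T} ∩→ {T}; cost 0
[col 4] NW: children N:{A}, W:{C} ∪→ {A,C}; cost 1
[col 4] GINTW: children GIT:{T}, NW:{A,C} ∪→ {A,C,T}; cost 1
[col 5] IT: children I:{T}, T:{G} ∪→ {G,T}; cost 1
[col 5] GIT: children G:{A}, IT:{G,T} ∪→ {A,G,T}; cost 1
[col 5] NW: children N:{A}, W:{C} ∪→ {A,C}; cost 1
[col 5] GINTW: children GIT:{A,G,T}, NW:{A,C} ∩→ {A}; cost 0
[col 6] IT: children I:{T}, T:{T} ∩→ {T}; cost 0
[col 6] GIT: children G:{C}, IT:{T} ∪→ {C,T}; cost 1
[col 6] NW: children N:{T}, W:{G} ∪→ {G,T}; cost 1
[col 6] GINTW: children GIT:{C,T}, NW:{G,T} ∩→ {T}; cost 0
per-site changes: [2, 3, 3, 3, 3, 3, 2]; total = 19

19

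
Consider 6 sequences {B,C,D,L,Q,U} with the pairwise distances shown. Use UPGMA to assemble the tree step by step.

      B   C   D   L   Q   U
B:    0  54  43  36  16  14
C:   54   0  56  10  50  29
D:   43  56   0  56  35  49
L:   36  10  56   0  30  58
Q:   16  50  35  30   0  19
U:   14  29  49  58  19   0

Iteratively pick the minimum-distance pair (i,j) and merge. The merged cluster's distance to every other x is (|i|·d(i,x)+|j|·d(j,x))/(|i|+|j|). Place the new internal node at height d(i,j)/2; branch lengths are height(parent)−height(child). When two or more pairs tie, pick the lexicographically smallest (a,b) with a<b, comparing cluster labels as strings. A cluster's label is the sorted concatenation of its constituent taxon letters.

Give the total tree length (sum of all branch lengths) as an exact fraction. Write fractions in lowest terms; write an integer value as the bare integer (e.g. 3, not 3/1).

2113/24

iteration 1: select C,L (d=10); attach at lengths (5, 5); label the merged cluster CL
  updated: d(B,CL)=45, d(CL,D)=56, d(CL,Q)=40, d(CL,U)=87/2
iteration 2: select B,U (d=14); attach at lengths (7, 7); label the merged cluster BU
  updated: d(BU,CL)=177/4, d(BU,D)=46, d(BU,Q)=35/2
iteration 3: select BU,Q (d=35/2); attach at lengths (7/4, 35/4); label the merged cluster BQU
  updated: d(BQU,CL)=257/6, d(BQU,D)=127/3
iteration 4: select BQU,D (d=127/3); attach at lengths (149/12, 127/6); label the merged cluster BDQU
  updated: d(BDQU,CL)=369/8
iteration 5: select BDQU,CL (d=369/8); attach at lengths (91/48, 289/16); label the merged cluster BCDLQU
final tree: ((((B:7,U:7):7/4,Q:35/4):149/12,D:127/6):91/48,(C:5,L:5):289/16)
total length: 2113/24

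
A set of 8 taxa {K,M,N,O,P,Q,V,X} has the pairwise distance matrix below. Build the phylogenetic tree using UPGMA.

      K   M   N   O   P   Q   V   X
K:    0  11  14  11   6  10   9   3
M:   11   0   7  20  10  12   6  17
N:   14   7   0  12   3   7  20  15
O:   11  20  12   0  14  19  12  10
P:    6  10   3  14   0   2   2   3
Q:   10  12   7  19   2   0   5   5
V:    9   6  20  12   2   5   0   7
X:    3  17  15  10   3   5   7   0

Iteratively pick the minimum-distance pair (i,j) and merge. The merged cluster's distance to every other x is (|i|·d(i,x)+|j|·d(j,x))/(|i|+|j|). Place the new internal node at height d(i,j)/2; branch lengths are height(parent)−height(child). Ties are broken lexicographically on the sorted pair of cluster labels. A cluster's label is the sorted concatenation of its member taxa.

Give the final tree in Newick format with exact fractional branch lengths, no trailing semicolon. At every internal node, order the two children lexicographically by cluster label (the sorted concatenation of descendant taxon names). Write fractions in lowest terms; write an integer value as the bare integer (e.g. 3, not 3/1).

((((K:3/2,X:3/2):11/6,((P:1,Q:1):3/4,V:7/4):19/12):29/12,(M:7/2,N:7/2):9/4):5/4,O:7)

1. join P+Q (d=2) ⇒ PQ; edges |P|=1, |Q|=1
  updated: d(K,PQ)=8, d(M,PQ)=11, d(N,PQ)=5, d(O,PQ)=33/2, d(PQ,V)=7/2, d(PQ,X)=4
2. join K+X (d=3) ⇒ KX; edges |K|=3/2, |X|=3/2
  updated: d(KX,M)=14, d(KX,N)=29/2, d(KX,O)=21/2, d(KX,PQ)=6, d(KX,V)=8
3. join PQ+V (d=7/2) ⇒ PQV; edges |PQ|=3/4, |V|=7/4
  updated: d(KX,PQV)=20/3, d(M,PQV)=28/3, d(N,PQV)=10, d(O,PQV)=15
4. join KX+PQV (d=20/3) ⇒ KPQVX; edges |KX|=11/6, |PQV|=19/12
  updated: d(KPQVX,M)=56/5, d(KPQVX,N)=59/5, d(KPQVX,O)=66/5
5. join M+N (d=7) ⇒ MN; edges |M|=7/2, |N|=7/2
  updated: d(KPQVX,MN)=23/2, d(MN,O)=16
6. join KPQVX+MN (d=23/2) ⇒ KMNPQVX; edges |KPQVX|=29/12, |MN|=9/4
  updated: d(KMNPQVX,O)=14
7. join KMNPQVX+O (d=14) ⇒ KMNOPQVX; edges |KMNPQVX|=5/4, |O|=7
final tree: ((((K:3/2,X:3/2):11/6,((P:1,Q:1):3/4,V:7/4):19/12):29/12,(M:7/2,N:7/2):9/4):5/4,O:7)
total length: 185/6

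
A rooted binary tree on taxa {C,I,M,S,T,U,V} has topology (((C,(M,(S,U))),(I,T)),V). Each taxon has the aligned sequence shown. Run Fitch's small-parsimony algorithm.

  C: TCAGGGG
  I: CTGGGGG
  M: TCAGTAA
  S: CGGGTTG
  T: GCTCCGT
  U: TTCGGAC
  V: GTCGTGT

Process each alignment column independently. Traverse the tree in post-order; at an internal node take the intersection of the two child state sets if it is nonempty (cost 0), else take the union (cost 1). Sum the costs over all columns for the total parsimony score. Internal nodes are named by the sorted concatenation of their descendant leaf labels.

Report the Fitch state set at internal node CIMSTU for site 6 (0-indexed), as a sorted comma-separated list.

SU@0: {C} ∪ {T} = {C,T} (union, +1)
MSU@0: {T} ∩ {C,T} = {T} (intersection, +0)
CMSU@0: {T} ∩ {T} = {T} (intersection, +0)
IT@0: {C} ∪ {G} = {C,G} (union, +1)
CIMSTU@0: {T} ∪ {C,G} = {C,G,T} (union, +1)
CIMSTUV@0: {C,G,T} ∩ {G} = {G} (intersection, +0)
SU@1: {G} ∪ {T} = {G,T} (union, +1)
MSU@1: {C} ∪ {G,T} = {C,G,T} (union, +1)
CMSU@1: {C} ∩ {C,G,T} = {C} (intersection, +0)
IT@1: {T} ∪ {C} = {C,T} (union, +1)
CIMSTU@1: {C} ∩ {C,T} = {C} (intersection, +0)
CIMSTUV@1: {C} ∪ {T} = {C,T} (union, +1)
SU@2: {G} ∪ {C} = {C,G} (union, +1)
MSU@2: {A} ∪ {C,G} = {A,C,G} (union, +1)
CMSU@2: {A} ∩ {A,C,G} = {A} (intersection, +0)
IT@2: {G} ∪ {T} = {G,T} (union, +1)
CIMSTU@2: {A} ∪ {G,T} = {A,G,T} (union, +1)
CIMSTUV@2: {A,G,T} ∪ {C} = {A,C,G,T} (union, +1)
SU@3: {G} ∩ {G} = {G} (intersection, +0)
MSU@3: {G} ∩ {G} = {G} (intersection, +0)
CMSU@3: {G} ∩ {G} = {G} (intersection, +0)
IT@3: {G} ∪ {C} = {C,G} (union, +1)
CIMSTU@3: {G} ∩ {C,G} = {G} (intersection, +0)
CIMSTUV@3: {G} ∩ {G} = {G} (intersection, +0)
SU@4: {T} ∪ {G} = {G,T} (union, +1)
MSU@4: {T} ∩ {G,T} = {T} (intersection, +0)
CMSU@4: {G} ∪ {T} = {G,T} (union, +1)
IT@4: {G} ∪ {C} = {C,G} (union, +1)
CIMSTU@4: {G,T} ∩ {C,G} = {G} (intersection, +0)
CIMSTUV@4: {G} ∪ {T} = {G,T} (union, +1)
SU@5: {T} ∪ {A} = {A,T} (union, +1)
MSU@5: {A} ∩ {A,T} = {A} (intersection, +0)
CMSU@5: {G} ∪ {A} = {A,G} (union, +1)
IT@5: {G} ∩ {G} = {G} (intersection, +0)
CIMSTU@5: {A,G} ∩ {G} = {G} (intersection, +0)
CIMSTUV@5: {G} ∩ {G} = {G} (intersection, +0)
SU@6: {G} ∪ {C} = {C,G} (union, +1)
MSU@6: {A} ∪ {C,G} = {A,C,G} (union, +1)
CMSU@6: {G} ∩ {A,C,G} = {G} (intersection, +0)
IT@6: {G} ∪ {T} = {G,T} (union, +1)
CIMSTU@6: {G} ∩ {G,T} = {G} (intersection, +0)
CIMSTUV@6: {G} ∪ {T} = {G,T} (union, +1)
per-site changes: [3, 4, 5, 1, 4, 2, 4]; total = 23

G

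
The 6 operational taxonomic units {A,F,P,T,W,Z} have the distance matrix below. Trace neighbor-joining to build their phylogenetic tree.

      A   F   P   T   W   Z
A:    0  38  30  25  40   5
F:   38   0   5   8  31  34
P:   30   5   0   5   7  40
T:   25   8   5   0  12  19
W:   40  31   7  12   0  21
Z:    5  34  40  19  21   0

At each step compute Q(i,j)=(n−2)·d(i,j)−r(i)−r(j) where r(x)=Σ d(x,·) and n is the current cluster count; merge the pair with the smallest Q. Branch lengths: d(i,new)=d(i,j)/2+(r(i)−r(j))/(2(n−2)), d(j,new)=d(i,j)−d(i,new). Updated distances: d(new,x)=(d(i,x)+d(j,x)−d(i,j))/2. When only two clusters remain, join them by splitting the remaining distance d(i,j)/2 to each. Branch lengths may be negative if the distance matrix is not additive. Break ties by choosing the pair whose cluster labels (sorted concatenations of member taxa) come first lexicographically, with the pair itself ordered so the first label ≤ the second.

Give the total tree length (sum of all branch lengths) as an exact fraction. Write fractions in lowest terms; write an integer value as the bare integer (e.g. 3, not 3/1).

1. join A+Z (d=5, Q=-237) ⇒ AZ; edges |A|=39/8, |Z|=1/8
  updated: d(AZ,F)=67/2, d(AZ,P)=65/2, d(AZ,T)=39/2, d(AZ,W)=28
2. join F+P (d=5, Q=-112) ⇒ FP; edges |F|=43/6, |P|=-13/6
  updated: d(AZ,FP)=61/2, d(FP,T)=4, d(FP,W)=33/2
3. join AZ+W (d=28, Q=-157/2) ⇒ AWZ; edges |AZ|=155/8, |W|=69/8
  updated: d(AWZ,FP)=19/2, d(AWZ,T)=7/4
4. join AWZ+FP (d=19/2, Q=-61/4) ⇒ AFPWZ; edges |AWZ|=29/8, |FP|=47/8
  updated: d(AFPWZ,T)=-15/8
5. join AFPWZ+T (d=-15/8) ⇒ AFPTWZ; edges |AFPWZ|=-15/16, |T|=-15/16
final tree: ((((A:39/8,Z:1/8):155/8,W:69/8):29/8,(F:43/6,P:-13/6):47/8):-15/16,T:-15/16)
total length: 365/8

365/8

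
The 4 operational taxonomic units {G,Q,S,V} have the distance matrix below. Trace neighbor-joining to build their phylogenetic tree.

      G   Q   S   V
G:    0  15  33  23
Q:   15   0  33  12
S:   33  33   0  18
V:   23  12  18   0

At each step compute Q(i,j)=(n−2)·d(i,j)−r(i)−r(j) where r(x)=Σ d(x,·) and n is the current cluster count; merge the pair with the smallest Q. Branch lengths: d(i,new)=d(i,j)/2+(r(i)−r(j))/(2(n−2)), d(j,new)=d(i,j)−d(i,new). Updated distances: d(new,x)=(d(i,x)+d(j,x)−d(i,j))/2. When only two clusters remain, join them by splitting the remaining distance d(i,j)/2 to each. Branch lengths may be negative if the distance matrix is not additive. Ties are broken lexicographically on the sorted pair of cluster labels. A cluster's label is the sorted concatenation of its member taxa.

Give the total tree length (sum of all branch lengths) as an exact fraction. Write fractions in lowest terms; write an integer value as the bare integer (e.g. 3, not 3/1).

step 1: merge (G,Q) at d=15, Q=-101; branch lengths G→41/4, Q→19/4; new cluster GQ
  updated: d(GQ,S)=51/2, d(GQ,V)=10
step 2: merge (GQ,S) at d=51/2, Q=-107/2; branch lengths GQ→35/4, S→67/4; new cluster GQS
  updated: d(GQS,V)=5/4
step 3: merge (GQS,V) at d=5/4; branch lengths GQS→5/8, V→5/8; new cluster GQSV
final tree: (((G:41/4,Q:19/4):35/4,S:67/4):5/8,V:5/8)
total length: 167/4

167/4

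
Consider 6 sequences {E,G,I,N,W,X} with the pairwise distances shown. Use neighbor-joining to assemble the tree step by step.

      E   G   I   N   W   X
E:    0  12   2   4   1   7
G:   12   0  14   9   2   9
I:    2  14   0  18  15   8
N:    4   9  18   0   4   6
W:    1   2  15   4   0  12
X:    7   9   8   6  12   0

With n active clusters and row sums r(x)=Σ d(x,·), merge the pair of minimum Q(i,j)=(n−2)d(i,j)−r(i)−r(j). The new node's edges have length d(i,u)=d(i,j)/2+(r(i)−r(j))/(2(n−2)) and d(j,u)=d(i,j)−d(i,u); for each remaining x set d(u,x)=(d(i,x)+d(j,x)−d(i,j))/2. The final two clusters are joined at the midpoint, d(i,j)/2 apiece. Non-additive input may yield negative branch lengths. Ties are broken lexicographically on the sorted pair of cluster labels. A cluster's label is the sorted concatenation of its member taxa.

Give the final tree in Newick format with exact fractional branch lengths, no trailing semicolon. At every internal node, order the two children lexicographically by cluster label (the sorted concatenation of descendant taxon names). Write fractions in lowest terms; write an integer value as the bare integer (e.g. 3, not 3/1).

((((E:-23/8,I:39/8):4,X:5/2):5/2,(G:13/6,W:-1/6):13/4):9/8,N:9/8)

step 1: merge (E,I) at d=2, Q=-75; branch lengths E→-23/8, I→39/8; new cluster EI
  updated: d(EI,G)=12, d(EI,N)=10, d(EI,W)=7, d(EI,X)=13/2
step 2: merge (G,W) at d=2, Q=-51; branch lengths G→13/6, W→-1/6; new cluster GW
  updated: d(EI,GW)=17/2, d(GW,N)=11/2, d(GW,X)=19/2
step 3: merge (EI,X) at d=13/2, Q=-34; branch lengths EI→4, X→5/2; new cluster EIX
  updated: d(EIX,GW)=23/4, d(EIX,N)=19/4
step 4: merge (EIX,GW) at d=23/4, Q=-16; branch lengths EIX→5/2, GW→13/4; new cluster EGIWX
  updated: d(EGIWX,N)=9/4
step 5: merge (EGIWX,N) at d=9/4; branch lengths EGIWX→9/8, N→9/8; new cluster EGINWX
final tree: ((((E:-23/8,I:39/8):4,X:5/2):5/2,(G:13/6,W:-1/6):13/4):9/8,N:9/8)
total length: 37/2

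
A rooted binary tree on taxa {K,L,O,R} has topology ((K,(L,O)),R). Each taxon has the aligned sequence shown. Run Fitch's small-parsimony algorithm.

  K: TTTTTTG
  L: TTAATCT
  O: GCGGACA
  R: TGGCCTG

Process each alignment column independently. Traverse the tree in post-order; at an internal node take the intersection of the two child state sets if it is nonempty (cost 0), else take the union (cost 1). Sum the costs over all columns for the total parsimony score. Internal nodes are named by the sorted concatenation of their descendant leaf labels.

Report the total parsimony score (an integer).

13

site 0, node LO: L={T} ∪ O={G} → {G,T} (+1)
site 0, node KLO: K={T} ∩ LO={G,T} → {T} (+0)
site 0, node KLOR: KLO={T} ∩ R={T} → {T} (+0)
site 1, node LO: L={T} ∪ O={C} → {C,T} (+1)
site 1, node KLO: K={T} ∩ LO={C,T} → {T} (+0)
site 1, node KLOR: KLO={T} ∪ R={G} → {G,T} (+1)
site 2, node LO: L={A} ∪ O={G} → {A,G} (+1)
site 2, node KLO: K={T} ∪ LO={A,G} → {A,G,T} (+1)
site 2, node KLOR: KLO={A,G,T} ∩ R={G} → {G} (+0)
site 3, node LO: L={A} ∪ O={G} → {A,G} (+1)
site 3, node KLO: K={T} ∪ LO={A,G} → {A,G,T} (+1)
site 3, node KLOR: KLO={A,G,T} ∪ R={C} → {A,C,G,T} (+1)
site 4, node LO: L={T} ∪ O={A} → {A,T} (+1)
site 4, node KLO: K={T} ∩ LO={A,T} → {T} (+0)
site 4, node KLOR: KLO={T} ∪ R={C} → {C,T} (+1)
site 5, node LO: L={C} ∩ O={C} → {C} (+0)
site 5, node KLO: K={T} ∪ LO={C} → {C,T} (+1)
site 5, node KLOR: KLO={C,T} ∩ R={T} → {T} (+0)
site 6, node LO: L={T} ∪ O={A} → {A,T} (+1)
site 6, node KLO: K={G} ∪ LO={A,T} → {A,G,T} (+1)
site 6, node KLOR: KLO={A,G,T} ∩ R={G} → {G} (+0)
per-site changes: [1, 2, 2, 3, 2, 1, 2]; total = 13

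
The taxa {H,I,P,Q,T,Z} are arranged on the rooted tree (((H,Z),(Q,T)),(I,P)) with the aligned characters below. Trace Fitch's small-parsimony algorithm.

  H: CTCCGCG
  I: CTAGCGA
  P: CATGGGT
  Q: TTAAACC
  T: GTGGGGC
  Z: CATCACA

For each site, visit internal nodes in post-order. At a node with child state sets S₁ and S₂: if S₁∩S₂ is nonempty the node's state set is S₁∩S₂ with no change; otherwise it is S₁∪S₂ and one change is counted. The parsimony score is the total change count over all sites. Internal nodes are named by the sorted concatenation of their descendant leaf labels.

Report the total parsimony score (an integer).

18

site 0, node HZ: H={C} ∩ Z={C} → {C} (+0)
site 0, node QT: Q={T} ∪ T={G} → {G,T} (+1)
site 0, node HQTZ: HZ={C} ∪ QT={G,T} → {C,G,T} (+1)
site 0, node IP: I={C} ∩ P={C} → {C} (+0)
site 0, node HIPQTZ: HQTZ={C,G,T} ∩ IP={C} → {C} (+0)
site 1, node HZ: H={T} ∪ Z={A} → {A,T} (+1)
site 1, node QT: Q={T} ∩ T={T} → {T} (+0)
site 1, node HQTZ: HZ={A,T} ∩ QT={T} → {T} (+0)
site 1, node IP: I={T} ∪ P={A} → {A,T} (+1)
site 1, node HIPQTZ: HQTZ={T} ∩ IP={A,T} → {T} (+0)
site 2, node HZ: H={C} ∪ Z={T} → {C,T} (+1)
site 2, node QT: Q={A} ∪ T={G} → {A,G} (+1)
site 2, node HQTZ: HZ={C,T} ∪ QT={A,G} → {A,C,G,T} (+1)
site 2, node IP: I={A} ∪ P={T} → {A,T} (+1)
site 2, node HIPQTZ: HQTZ={A,C,G,T} ∩ IP={A,T} → {A,T} (+0)
site 3, node HZ: H={C} ∩ Z={C} → {C} (+0)
site 3, node QT: Q={A} ∪ T={G} → {A,G} (+1)
site 3, node HQTZ: HZ={C} ∪ QT={A,G} → {A,C,G} (+1)
site 3, node IP: I={G} ∩ P={G} → {G} (+0)
site 3, node HIPQTZ: HQTZ={A,C,G} ∩ IP={G} → {G} (+0)
site 4, node HZ: H={G} ∪ Z={A} → {A,G} (+1)
site 4, node QT: Q={A} ∪ T={G} → {A,G} (+1)
site 4, node HQTZ: HZ={A,G} ∩ QT={A,G} → {A,G} (+0)
site 4, node IP: I={C} ∪ P={G} → {C,G} (+1)
site 4, node HIPQTZ: HQTZ={A,G} ∩ IP={C,G} → {G} (+0)
site 5, node HZ: H={C} ∩ Z={C} → {C} (+0)
site 5, node QT: Q={C} ∪ T={G} → {C,G} (+1)
site 5, node HQTZ: HZ={C} ∩ QT={C,G} → {C} (+0)
site 5, node IP: I={G} ∩ P={G} → {G} (+0)
site 5, node HIPQTZ: HQTZ={C} ∪ IP={G} → {C,G} (+1)
site 6, node HZ: H={G} ∪ Z={A} → {A,G} (+1)
site 6, node QT: Q={C} ∩ T={C} → {C} (+0)
site 6, node HQTZ: HZ={A,G} ∪ QT={C} → {A,C,G} (+1)
site 6, node IP: I={A} ∪ P={T} → {A,T} (+1)
site 6, node HIPQTZ: HQTZ={A,C,G} ∩ IP={A,T} → {A} (+0)
per-site changes: [2, 2, 4, 2, 3, 2, 3]; total = 18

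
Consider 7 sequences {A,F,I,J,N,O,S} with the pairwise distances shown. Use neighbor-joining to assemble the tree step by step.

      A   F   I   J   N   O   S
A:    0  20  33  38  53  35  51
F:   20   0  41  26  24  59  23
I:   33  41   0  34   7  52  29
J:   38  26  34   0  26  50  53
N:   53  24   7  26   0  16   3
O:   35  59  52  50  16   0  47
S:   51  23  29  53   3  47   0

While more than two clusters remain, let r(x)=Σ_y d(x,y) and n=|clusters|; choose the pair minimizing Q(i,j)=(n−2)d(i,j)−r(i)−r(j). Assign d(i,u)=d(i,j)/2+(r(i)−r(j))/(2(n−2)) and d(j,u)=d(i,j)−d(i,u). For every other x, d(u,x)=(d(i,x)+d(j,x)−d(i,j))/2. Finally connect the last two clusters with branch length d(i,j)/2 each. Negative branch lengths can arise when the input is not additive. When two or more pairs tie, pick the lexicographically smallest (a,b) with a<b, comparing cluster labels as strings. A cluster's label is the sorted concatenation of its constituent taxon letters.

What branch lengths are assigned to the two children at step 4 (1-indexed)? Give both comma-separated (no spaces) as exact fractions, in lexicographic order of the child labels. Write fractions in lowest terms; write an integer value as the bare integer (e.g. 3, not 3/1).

1. join A+F (d=20, Q=-323) ⇒ AF; edges |A|=137/10, |F|=63/10
  updated: d(AF,I)=27, d(AF,J)=22, d(AF,N)=57/2, d(AF,O)=37, d(AF,S)=27
2. join AF+J (d=22, Q=-477/2) ⇒ AFJ; edges |AF|=89/16, |J|=263/16
  updated: d(AFJ,I)=39/2, d(AFJ,N)=65/4, d(AFJ,O)=65/2, d(AFJ,S)=29
3. join AFJ+O (d=65/2, Q=-589/4) ⇒ AFJO; edges |AFJ|=63/8, |O|=197/8
  updated: d(AFJO,I)=39/2, d(AFJO,N)=-1/8, d(AFJO,S)=87/4
4. join AFJO+I (d=39/2, Q=-461/8) ⇒ AFIJO; edges |AFJO|=197/32, |I|=427/32
  updated: d(AFIJO,N)=-101/16, d(AFIJO,S)=125/8
5. join AFIJO+N (d=-101/16, Q=-197/16) ⇒ AFIJNO; edges |AFIJO|=101/32, |N|=-303/32
  updated: d(AFIJNO,S)=399/32
6. join AFIJNO+S (d=399/32) ⇒ AFIJNOS; edges |AFIJNO|=399/64, |S|=399/64
final tree: ((((((A:137/10,F:63/10):89/16,J:263/16):63/8,O:197/8):197/32,I:427/32):101/32,N:-303/32):399/64,S:399/64)
total length: 3205/32

197/32,427/32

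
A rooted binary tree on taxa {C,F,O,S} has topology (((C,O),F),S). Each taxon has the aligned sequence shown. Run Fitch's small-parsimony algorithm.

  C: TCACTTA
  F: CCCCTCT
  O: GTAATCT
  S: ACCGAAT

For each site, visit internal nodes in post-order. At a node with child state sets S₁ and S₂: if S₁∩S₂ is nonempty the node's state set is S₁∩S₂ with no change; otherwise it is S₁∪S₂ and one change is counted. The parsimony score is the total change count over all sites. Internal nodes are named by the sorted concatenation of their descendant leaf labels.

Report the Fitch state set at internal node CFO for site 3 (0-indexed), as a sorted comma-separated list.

site 0, node CO: C={T} ∪ O={G} → {G,T} (+1)
site 0, node CFO: CO={G,T} ∪ F={C} → {C,G,T} (+1)
site 0, node CFOS: CFO={C,G,T} ∪ S={A} → {A,C,G,T} (+1)
site 1, node CO: C={C} ∪ O={T} → {C,T} (+1)
site 1, node CFO: CO={C,T} ∩ F={C} → {C} (+0)
site 1, node CFOS: CFO={C} ∩ S={C} → {C} (+0)
site 2, node CO: C={A} ∩ O={A} → {A} (+0)
site 2, node CFO: CO={A} ∪ F={C} → {A,C} (+1)
site 2, node CFOS: CFO={A,C} ∩ S={C} → {C} (+0)
site 3, node CO: C={C} ∪ O={A} → {A,C} (+1)
site 3, node CFO: CO={A,C} ∩ F={C} → {C} (+0)
site 3, node CFOS: CFO={C} ∪ S={G} → {C,G} (+1)
site 4, node CO: C={T} ∩ O={T} → {T} (+0)
site 4, node CFO: CO={T} ∩ F={T} → {T} (+0)
site 4, node CFOS: CFO={T} ∪ S={A} → {A,T} (+1)
site 5, node CO: C={T} ∪ O={C} → {C,T} (+1)
site 5, node CFO: CO={C,T} ∩ F={C} → {C} (+0)
site 5, node CFOS: CFO={C} ∪ S={A} → {A,C} (+1)
site 6, node CO: C={A} ∪ O={T} → {A,T} (+1)
site 6, node CFO: CO={A,T} ∩ F={T} → {T} (+0)
site 6, node CFOS: CFO={T} ∩ S={T} → {T} (+0)
per-site changes: [3, 1, 1, 2, 1, 2, 1]; total = 11

C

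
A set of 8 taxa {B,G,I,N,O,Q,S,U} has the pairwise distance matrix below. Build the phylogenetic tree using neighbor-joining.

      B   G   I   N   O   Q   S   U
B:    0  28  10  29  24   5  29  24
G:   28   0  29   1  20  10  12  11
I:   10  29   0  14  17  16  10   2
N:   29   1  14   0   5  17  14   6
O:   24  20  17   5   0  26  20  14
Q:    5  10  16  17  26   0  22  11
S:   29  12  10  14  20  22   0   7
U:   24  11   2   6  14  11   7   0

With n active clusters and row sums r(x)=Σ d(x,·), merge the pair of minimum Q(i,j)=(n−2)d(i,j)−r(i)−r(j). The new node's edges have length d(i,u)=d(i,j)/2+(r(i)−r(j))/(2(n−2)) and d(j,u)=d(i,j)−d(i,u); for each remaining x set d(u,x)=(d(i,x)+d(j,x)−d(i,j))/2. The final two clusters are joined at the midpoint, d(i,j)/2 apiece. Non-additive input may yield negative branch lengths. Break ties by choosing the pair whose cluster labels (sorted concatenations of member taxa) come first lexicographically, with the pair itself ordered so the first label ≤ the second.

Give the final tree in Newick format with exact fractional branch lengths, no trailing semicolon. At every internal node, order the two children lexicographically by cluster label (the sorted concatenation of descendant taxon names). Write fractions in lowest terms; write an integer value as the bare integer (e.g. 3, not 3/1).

iteration 1: select B,Q (d=5, Q=-226); attach at lengths (6, -1); label the merged cluster BQ
  updated: d(BQ,G)=33/2, d(BQ,I)=21/2, d(BQ,N)=41/2, d(BQ,O)=45/2, d(BQ,S)=23, d(BQ,U)=15
iteration 2: select G,N (d=1, Q=-145); attach at lengths (17/5, -12/5); label the merged cluster GN
  updated: d(BQ,GN)=18, d(GN,I)=21, d(GN,O)=12, d(GN,S)=25/2, d(GN,U)=8
iteration 3: select GN,O (d=12, Q=-109); attach at lengths (17/4, 31/4); label the merged cluster GNO
  updated: d(BQ,GNO)=57/4, d(GNO,I)=13, d(GNO,S)=41/4, d(GNO,U)=5
iteration 4: select BQ,I (d=21/2, Q=-267/4); attach at lengths (235/24, 17/24); label the merged cluster BIQ
  updated: d(BIQ,GNO)=67/8, d(BIQ,S)=45/4, d(BIQ,U)=13/4
iteration 5: select BIQ,U (d=13/4, Q=-253/8); attach at lengths (113/32, -9/32); label the merged cluster BIQU
  updated: d(BIQU,GNO)=81/16, d(BIQU,S)=15/2
iteration 6: select BIQU,GNO (d=81/16, Q=-365/16); attach at lengths (37/32, 125/32); label the merged cluster BGINOQU
  updated: d(BGINOQU,S)=203/32
iteration 7: select BGINOQU,S (d=203/32); attach at lengths (203/64, 203/64); label the merged cluster BGINOQSU
final tree: (((((B:6,Q:-1):235/24,I:17/24):113/32,U:-9/32):37/32,((G:17/5,N:-12/5):17/4,O:31/4):125/32):203/64,S:203/64)
total length: 1381/32

(((((B:6,Q:-1):235/24,I:17/24):113/32,U:-9/32):37/32,((G:17/5,N:-12/5):17/4,O:31/4):125/32):203/64,S:203/64)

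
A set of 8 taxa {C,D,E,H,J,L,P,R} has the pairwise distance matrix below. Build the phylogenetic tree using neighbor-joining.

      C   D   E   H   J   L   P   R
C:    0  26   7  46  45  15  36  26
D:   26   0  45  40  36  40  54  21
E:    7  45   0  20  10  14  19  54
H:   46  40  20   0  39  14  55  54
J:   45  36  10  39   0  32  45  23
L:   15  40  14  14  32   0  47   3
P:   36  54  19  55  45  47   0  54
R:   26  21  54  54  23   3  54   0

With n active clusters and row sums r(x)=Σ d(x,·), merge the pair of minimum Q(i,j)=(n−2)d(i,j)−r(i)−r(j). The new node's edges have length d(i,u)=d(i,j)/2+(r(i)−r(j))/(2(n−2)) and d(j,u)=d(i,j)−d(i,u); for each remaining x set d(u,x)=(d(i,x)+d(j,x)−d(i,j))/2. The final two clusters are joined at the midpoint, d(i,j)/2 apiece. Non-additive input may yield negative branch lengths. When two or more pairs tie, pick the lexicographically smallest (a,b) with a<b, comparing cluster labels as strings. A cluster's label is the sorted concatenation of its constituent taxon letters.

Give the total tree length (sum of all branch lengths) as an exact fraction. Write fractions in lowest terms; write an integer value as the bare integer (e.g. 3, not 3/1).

3511/32

step 1: merge (L,R) at d=3, Q=-382; branch lengths L→-13/3, R→22/3; new cluster LR
  updated: d(C,LR)=19, d(D,LR)=29, d(E,LR)=65/2, d(H,LR)=65/2, d(J,LR)=26, d(LR,P)=49
step 2: merge (E,P) at d=19, Q=-593/2; branch lengths E→-59/20, P→439/20; new cluster EP
  updated: d(C,EP)=12, d(D,EP)=40, d(EP,H)=28, d(EP,J)=18, d(EP,LR)=125/4
step 3: merge (C,EP) at d=12, Q=-917/4; branch lengths C→267/32, EP→117/32; new cluster CEP
  updated: d(CEP,D)=27, d(CEP,H)=31, d(CEP,J)=51/2, d(CEP,LR)=153/8
step 4: merge (J,LR) at d=26, Q=-1241/8; branch lengths J→261/16, LR→155/16; new cluster JLR
  updated: d(CEP,JLR)=149/16, d(D,JLR)=39/2, d(H,JLR)=91/4
step 5: merge (CEP,JLR) at d=149/16, Q=-401/4; branch lengths CEP→275/32, JLR→23/32; new cluster CEJLPR
  updated: d(CEJLPR,D)=595/32, d(CEJLPR,H)=711/32
step 6: merge (CEJLPR,D) at d=595/32, Q=-1293/16; branch lengths CEJLPR→13/32, D→291/16; new cluster CDEJLPR
  updated: d(CDEJLPR,H)=349/16
step 7: merge (CDEJLPR,H) at d=349/16; branch lengths CDEJLPR→349/32, H→349/32; new cluster CDEHJLPR
final tree: ((((C:267/32,(E:-59/20,P:439/20):117/32):275/32,(J:261/16,(L:-13/3,R:22/3):155/16):23/32):13/32,D:291/16):349/32,H:349/32)
total length: 3511/32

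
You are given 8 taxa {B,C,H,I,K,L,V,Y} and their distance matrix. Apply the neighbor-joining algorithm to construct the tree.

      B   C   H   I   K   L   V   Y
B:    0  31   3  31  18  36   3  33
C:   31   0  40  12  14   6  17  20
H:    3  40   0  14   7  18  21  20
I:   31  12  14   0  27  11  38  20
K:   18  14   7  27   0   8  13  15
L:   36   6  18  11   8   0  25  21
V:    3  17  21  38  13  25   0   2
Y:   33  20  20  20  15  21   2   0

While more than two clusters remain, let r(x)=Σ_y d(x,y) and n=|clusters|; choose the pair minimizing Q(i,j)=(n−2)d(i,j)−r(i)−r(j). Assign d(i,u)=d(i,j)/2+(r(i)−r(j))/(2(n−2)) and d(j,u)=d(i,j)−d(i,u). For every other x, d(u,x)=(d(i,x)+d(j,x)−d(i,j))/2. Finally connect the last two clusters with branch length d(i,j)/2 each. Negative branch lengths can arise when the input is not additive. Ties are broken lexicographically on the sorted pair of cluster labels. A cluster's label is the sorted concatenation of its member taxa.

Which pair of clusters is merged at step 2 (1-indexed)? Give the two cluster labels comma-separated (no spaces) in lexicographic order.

V,Y

step 1: merge (B,H) at d=3, Q=-260; branch lengths B→25/6, H→-7/6; new cluster BH
  updated: d(BH,C)=34, d(BH,I)=21, d(BH,K)=11, d(BH,L)=51/2, d(BH,V)=21/2, d(BH,Y)=25
step 2: merge (V,Y) at d=2, Q=-397/2; branch lengths V→5/4, Y→3/4; new cluster VY
  updated: d(BH,VY)=67/4, d(C,VY)=35/2, d(I,VY)=28, d(K,VY)=13, d(L,VY)=22
step 3: merge (BH,VY) at d=67/4, Q=-277/2; branch lengths BH→39/4, VY→7; new cluster BHVY
  updated: d(BHVY,C)=139/8, d(BHVY,I)=129/8, d(BHVY,K)=29/8, d(BHVY,L)=123/8
step 4: merge (BHVY,K) at d=29/8, Q=-377/4; branch lengths BHVY→43/24, K→11/6; new cluster BHKVY
  updated: d(BHKVY,C)=111/8, d(BHKVY,I)=79/4, d(BHKVY,L)=79/8
step 5: merge (BHKVY,L) at d=79/8, Q=-405/8; branch lengths BHKVY→291/32, L→25/32; new cluster BHKLVY
  updated: d(BHKLVY,C)=5, d(BHKLVY,I)=167/16
step 6: merge (BHKLVY,C) at d=5, Q=-439/16; branch lengths BHKLVY→55/32, C→105/32; new cluster BCHKLVY
  updated: d(BCHKLVY,I)=279/32
step 7: merge (BCHKLVY,I) at d=279/32; branch lengths BCHKLVY→279/64, I→279/64; new cluster BCHIKLVY
final tree: ((((((B:25/6,H:-7/6):39/4,(V:5/4,Y:3/4):7):43/24,K:11/6):291/32,L:25/32):55/32,C:105/32):279/64,I:279/64)
total length: 1567/32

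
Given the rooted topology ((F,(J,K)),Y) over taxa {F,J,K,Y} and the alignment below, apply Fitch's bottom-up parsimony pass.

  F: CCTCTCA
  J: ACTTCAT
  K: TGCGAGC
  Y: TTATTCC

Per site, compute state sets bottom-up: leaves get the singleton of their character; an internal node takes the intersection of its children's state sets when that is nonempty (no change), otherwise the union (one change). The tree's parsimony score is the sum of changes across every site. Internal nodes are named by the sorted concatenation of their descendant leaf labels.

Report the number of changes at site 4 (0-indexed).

2

site 0, node JK: J={A} ∪ K={T} → {A,T} (+1)
site 0, node FJK: F={C} ∪ JK={A,T} → {A,C,T} (+1)
site 0, node FJKY: FJK={A,C,T} ∩ Y={T} → {T} (+0)
site 1, node JK: J={C} ∪ K={G} → {C,G} (+1)
site 1, node FJK: F={C} ∩ JK={C,G} → {C} (+0)
site 1, node FJKY: FJK={C} ∪ Y={T} → {C,T} (+1)
site 2, node JK: J={T} ∪ K={C} → {C,T} (+1)
site 2, node FJK: F={T} ∩ JK={C,T} → {T} (+0)
site 2, node FJKY: FJK={T} ∪ Y={A} → {A,T} (+1)
site 3, node JK: J={T} ∪ K={G} → {G,T} (+1)
site 3, node FJK: F={C} ∪ JK={G,T} → {C,G,T} (+1)
site 3, node FJKY: FJK={C,G,T} ∩ Y={T} → {T} (+0)
site 4, node JK: J={C} ∪ K={A} → {A,C} (+1)
site 4, node FJK: F={T} ∪ JK={A,C} → {A,C,T} (+1)
site 4, node FJKY: FJK={A,C,T} ∩ Y={T} → {T} (+0)
site 5, node JK: J={A} ∪ K={G} → {A,G} (+1)
site 5, node FJK: F={C} ∪ JK={A,G} → {A,C,G} (+1)
site 5, node FJKY: FJK={A,C,G} ∩ Y={C} → {C} (+0)
site 6, node JK: J={T} ∪ K={C} → {C,T} (+1)
site 6, node FJK: F={A} ∪ JK={C,T} → {A,C,T} (+1)
site 6, node FJKY: FJK={A,C,T} ∩ Y={C} → {C} (+0)
per-site changes: [2, 2, 2, 2, 2, 2, 2]; total = 14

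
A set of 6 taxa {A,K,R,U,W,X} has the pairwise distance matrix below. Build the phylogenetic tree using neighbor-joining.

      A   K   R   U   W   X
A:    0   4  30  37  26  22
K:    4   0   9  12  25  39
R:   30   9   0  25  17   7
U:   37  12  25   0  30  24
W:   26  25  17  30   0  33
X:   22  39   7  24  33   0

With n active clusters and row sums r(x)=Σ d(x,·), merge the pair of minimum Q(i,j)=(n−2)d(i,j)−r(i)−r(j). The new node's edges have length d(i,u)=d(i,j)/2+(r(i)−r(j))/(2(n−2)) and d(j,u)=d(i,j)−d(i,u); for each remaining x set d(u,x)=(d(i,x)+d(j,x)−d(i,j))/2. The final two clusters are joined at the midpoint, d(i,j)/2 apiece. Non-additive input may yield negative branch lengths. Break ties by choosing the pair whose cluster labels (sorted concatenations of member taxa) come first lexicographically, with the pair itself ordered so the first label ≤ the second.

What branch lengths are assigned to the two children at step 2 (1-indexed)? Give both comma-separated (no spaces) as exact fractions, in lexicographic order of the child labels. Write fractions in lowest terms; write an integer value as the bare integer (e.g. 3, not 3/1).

-5/6,47/6

1. join A+K (d=4, Q=-192) ⇒ AK; edges |A|=23/4, |K|=-7/4
  updated: d(AK,R)=35/2, d(AK,U)=45/2, d(AK,W)=47/2, d(AK,X)=57/2
2. join R+X (d=7, Q=-138) ⇒ RX; edges |R|=-5/6, |X|=47/6
  updated: d(AK,RX)=39/2, d(RX,U)=21, d(RX,W)=43/2
3. join AK+U (d=45/2, Q=-94) ⇒ AKU; edges |AK|=37/4, |U|=53/4
  updated: d(AKU,RX)=9, d(AKU,W)=31/2
4. join AKU+RX (d=9, Q=-46) ⇒ AKRUX; edges |AKU|=3/2, |RX|=15/2
  updated: d(AKRUX,W)=14
5. join AKRUX+W (d=14) ⇒ AKRUWX; edges |AKRUX|=7, |W|=7
final tree: ((((A:23/4,K:-7/4):37/4,U:53/4):3/2,(R:-5/6,X:47/6):15/2):7,W:7)
total length: 113/2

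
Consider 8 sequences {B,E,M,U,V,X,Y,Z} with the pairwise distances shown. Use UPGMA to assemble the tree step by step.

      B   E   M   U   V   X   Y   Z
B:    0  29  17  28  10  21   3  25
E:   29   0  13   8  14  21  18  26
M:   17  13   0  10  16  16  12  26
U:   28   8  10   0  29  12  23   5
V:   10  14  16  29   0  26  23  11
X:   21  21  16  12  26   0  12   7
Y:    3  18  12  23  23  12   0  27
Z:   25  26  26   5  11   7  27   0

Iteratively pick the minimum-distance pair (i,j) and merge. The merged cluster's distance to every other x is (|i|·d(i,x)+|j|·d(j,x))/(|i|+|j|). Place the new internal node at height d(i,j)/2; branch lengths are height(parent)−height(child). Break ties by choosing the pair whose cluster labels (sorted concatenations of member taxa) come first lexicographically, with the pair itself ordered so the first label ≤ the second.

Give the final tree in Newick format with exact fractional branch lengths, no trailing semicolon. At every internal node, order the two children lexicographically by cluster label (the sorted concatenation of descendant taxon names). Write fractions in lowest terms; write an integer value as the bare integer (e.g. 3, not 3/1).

(((B:3/2,Y:3/2):91/12,((E:13/2,M:13/2):1,V:15/2):19/12):73/60,((U:5/2,Z:5/2):9/4,X:19/4):111/20)

iteration 1: select B,Y (d=3); attach at lengths (3/2, 3/2); label the merged cluster BY
  updated: d(BY,E)=47/2, d(BY,M)=29/2, d(BY,U)=51/2, d(BY,V)=33/2, d(BY,X)=33/2, d(BY,Z)=26
iteration 2: select U,Z (d=5); attach at lengths (5/2, 5/2); label the merged cluster UZ
  updated: d(BY,UZ)=103/4, d(E,UZ)=17, d(M,UZ)=18, d(UZ,V)=20, d(UZ,X)=19/2
iteration 3: select UZ,X (d=19/2); attach at lengths (9/4, 19/4); label the merged cluster UXZ
  updated: d(BY,UXZ)=68/3, d(E,UXZ)=55/3, d(M,UXZ)=52/3, d(UXZ,V)=22
iteration 4: select E,M (d=13); attach at lengths (13/2, 13/2); label the merged cluster EM
  updated: d(BY,EM)=19, d(EM,UXZ)=107/6, d(EM,V)=15
iteration 5: select EM,V (d=15); attach at lengths (1, 15/2); label the merged cluster EMV
  updated: d(BY,EMV)=109/6, d(EMV,UXZ)=173/9
iteration 6: select BY,EMV (d=109/6); attach at lengths (91/12, 19/12); label the merged cluster BEMVY
  updated: d(BEMVY,UXZ)=103/5
iteration 7: select BEMVY,UXZ (d=103/5); attach at lengths (73/60, 111/20); label the merged cluster BEMUVXYZ
final tree: (((B:3/2,Y:3/2):91/12,((E:13/2,M:13/2):1,V:15/2):19/12):73/60,((U:5/2,Z:5/2):9/4,X:19/4):111/20)
total length: 1573/30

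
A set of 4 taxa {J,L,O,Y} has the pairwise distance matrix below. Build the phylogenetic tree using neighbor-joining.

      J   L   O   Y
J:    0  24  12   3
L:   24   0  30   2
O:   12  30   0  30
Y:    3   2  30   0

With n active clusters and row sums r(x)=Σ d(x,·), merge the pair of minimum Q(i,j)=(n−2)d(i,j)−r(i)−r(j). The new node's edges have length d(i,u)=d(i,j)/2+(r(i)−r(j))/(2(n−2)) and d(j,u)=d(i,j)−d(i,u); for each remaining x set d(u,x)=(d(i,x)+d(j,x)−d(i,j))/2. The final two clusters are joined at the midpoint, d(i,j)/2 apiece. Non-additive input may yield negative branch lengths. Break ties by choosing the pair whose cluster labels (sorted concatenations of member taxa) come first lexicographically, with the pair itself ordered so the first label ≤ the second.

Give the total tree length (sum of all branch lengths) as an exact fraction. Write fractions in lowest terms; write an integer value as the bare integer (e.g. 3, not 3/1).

115/4

step 1: merge (J,O) at d=12, Q=-87; branch lengths J→-9/4, O→57/4; new cluster JO
  updated: d(JO,L)=21, d(JO,Y)=21/2
step 2: merge (JO,L) at d=21, Q=-67/2; branch lengths JO→59/4, L→25/4; new cluster JLO
  updated: d(JLO,Y)=-17/4
step 3: merge (JLO,Y) at d=-17/4; branch lengths JLO→-17/8, Y→-17/8; new cluster JLOY
final tree: (((J:-9/4,O:57/4):59/4,L:25/4):-17/8,Y:-17/8)
total length: 115/4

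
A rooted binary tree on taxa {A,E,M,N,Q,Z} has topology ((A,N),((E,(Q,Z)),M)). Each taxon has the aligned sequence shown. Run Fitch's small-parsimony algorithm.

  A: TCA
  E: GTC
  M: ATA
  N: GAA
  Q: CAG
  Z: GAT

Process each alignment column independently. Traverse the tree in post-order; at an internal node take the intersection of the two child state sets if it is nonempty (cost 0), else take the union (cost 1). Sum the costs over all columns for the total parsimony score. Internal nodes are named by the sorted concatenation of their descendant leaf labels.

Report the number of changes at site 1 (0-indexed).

3

[col 0] AN: children A:{T}, N:{G} ∪→ {G,T}; cost 1
[col 0] QZ: children Q:{C}, Z:{G} ∪→ {C,G}; cost 1
[col 0] EQZ: children E:{G}, QZ:{C,G} ∩→ {G}; cost 0
[col 0] EMQZ: children EQZ:{G}, M:{A} ∪→ {A,G}; cost 1
[col 0] AEMNQZ: children AN:{G,T}, EMQZ:{A,G} ∩→ {G}; cost 0
[col 1] AN: children A:{C}, N:{A} ∪→ {A,C}; cost 1
[col 1] QZ: children Q:{A}, Z:{A} ∩→ {A}; cost 0
[col 1] EQZ: children E:{T}, QZ:{A} ∪→ {A,T}; cost 1
[col 1] EMQZ: children EQZ:{A,T}, M:{T} ∩→ {T}; cost 0
[col 1] AEMNQZ: children AN:{A,C}, EMQZ:{T} ∪→ {A,C,T}; cost 1
[col 2] AN: children A:{A}, N:{A} ∩→ {A}; cost 0
[col 2] QZ: children Q:{G}, Z:{T} ∪→ {G,T}; cost 1
[col 2] EQZ: children E:{C}, QZ:{G,T} ∪→ {C,G,T}; cost 1
[col 2] EMQZ: children EQZ:{C,G,T}, M:{A} ∪→ {A,C,G,T}; cost 1
[col 2] AEMNQZ: children AN:{A}, EMQZ:{A,C,G,T} ∩→ {A}; cost 0
per-site changes: [3, 3, 3]; total = 9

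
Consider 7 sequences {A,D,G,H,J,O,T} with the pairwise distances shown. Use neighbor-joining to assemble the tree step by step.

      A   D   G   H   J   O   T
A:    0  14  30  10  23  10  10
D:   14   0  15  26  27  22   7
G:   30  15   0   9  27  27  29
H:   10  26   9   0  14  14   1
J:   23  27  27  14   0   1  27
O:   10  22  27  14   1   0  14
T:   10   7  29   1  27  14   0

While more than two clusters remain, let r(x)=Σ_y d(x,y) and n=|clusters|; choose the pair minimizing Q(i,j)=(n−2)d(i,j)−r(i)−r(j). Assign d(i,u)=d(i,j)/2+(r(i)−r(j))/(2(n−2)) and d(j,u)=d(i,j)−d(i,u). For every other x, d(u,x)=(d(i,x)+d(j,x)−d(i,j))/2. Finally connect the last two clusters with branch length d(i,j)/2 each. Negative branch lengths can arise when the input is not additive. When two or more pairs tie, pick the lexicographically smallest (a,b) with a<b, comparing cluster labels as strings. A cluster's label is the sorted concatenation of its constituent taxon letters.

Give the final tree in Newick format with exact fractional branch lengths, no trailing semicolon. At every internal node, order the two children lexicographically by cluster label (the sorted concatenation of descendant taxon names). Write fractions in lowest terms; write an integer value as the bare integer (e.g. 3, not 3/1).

1. join J+O (d=1, Q=-202) ⇒ JO; edges |J|=18/5, |O|=-13/5
  updated: d(A,JO)=16, d(D,JO)=24, d(G,JO)=53/2, d(H,JO)=27/2, d(JO,T)=20
2. join D+G (d=15, Q=-271/2) ⇒ DG; edges |D|=73/16, |G|=167/16
  updated: d(A,DG)=29/2, d(DG,H)=10, d(DG,JO)=71/4, d(DG,T)=21/2
3. join H+T (d=1, Q=-73) ⇒ HT; edges |H|=-2/3, |T|=5/3
  updated: d(A,HT)=19/2, d(DG,HT)=39/4, d(HT,JO)=65/4
4. join A+JO (d=16, Q=-58) ⇒ AJO; edges |A|=11/2, |JO|=21/2
  updated: d(AJO,DG)=65/8, d(AJO,HT)=39/8
5. join AJO+DG (d=65/8, Q=-91/4) ⇒ ADGJO; edges |AJO|=13/8, |DG|=13/2
  updated: d(ADGJO,HT)=13/4
6. join ADGJO+HT (d=13/4) ⇒ ADGHJOT; edges |ADGJO|=13/8, |HT|=13/8
final tree: (((A:11/2,(J:18/5,O:-13/5):21/2):13/8,(D:73/16,G:167/16):13/2):13/8,(H:-2/3,T:5/3):13/8)
total length: 355/8

(((A:11/2,(J:18/5,O:-13/5):21/2):13/8,(D:73/16,G:167/16):13/2):13/8,(H:-2/3,T:5/3):13/8)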